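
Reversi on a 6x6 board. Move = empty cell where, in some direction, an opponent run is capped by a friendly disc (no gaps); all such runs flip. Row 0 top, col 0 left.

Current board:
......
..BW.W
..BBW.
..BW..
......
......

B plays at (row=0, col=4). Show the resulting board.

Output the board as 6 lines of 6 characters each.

Place B at (0,4); scan 8 dirs for brackets.
Dir NW: edge -> no flip
Dir N: edge -> no flip
Dir NE: edge -> no flip
Dir W: first cell '.' (not opp) -> no flip
Dir E: first cell '.' (not opp) -> no flip
Dir SW: opp run (1,3) capped by B -> flip
Dir S: first cell '.' (not opp) -> no flip
Dir SE: opp run (1,5), next=edge -> no flip
All flips: (1,3)

Answer: ....B.
..BB.W
..BBW.
..BW..
......
......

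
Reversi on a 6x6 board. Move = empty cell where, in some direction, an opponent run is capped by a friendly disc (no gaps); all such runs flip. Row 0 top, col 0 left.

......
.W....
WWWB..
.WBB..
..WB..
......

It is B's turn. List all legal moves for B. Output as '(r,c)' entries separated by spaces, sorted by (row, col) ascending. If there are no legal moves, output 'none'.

Answer: (0,0) (1,0) (1,2) (3,0) (4,1) (5,1) (5,2)

Derivation:
(0,0): flips 2 -> legal
(0,1): no bracket -> illegal
(0,2): no bracket -> illegal
(1,0): flips 1 -> legal
(1,2): flips 1 -> legal
(1,3): no bracket -> illegal
(3,0): flips 1 -> legal
(4,0): no bracket -> illegal
(4,1): flips 1 -> legal
(5,1): flips 1 -> legal
(5,2): flips 1 -> legal
(5,3): no bracket -> illegal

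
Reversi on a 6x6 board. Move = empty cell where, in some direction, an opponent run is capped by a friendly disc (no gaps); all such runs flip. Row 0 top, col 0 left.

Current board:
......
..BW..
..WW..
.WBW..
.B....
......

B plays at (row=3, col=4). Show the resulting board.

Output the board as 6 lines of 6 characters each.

Answer: ......
..BW..
..WB..
.WBBB.
.B....
......

Derivation:
Place B at (3,4); scan 8 dirs for brackets.
Dir NW: opp run (2,3) capped by B -> flip
Dir N: first cell '.' (not opp) -> no flip
Dir NE: first cell '.' (not opp) -> no flip
Dir W: opp run (3,3) capped by B -> flip
Dir E: first cell '.' (not opp) -> no flip
Dir SW: first cell '.' (not opp) -> no flip
Dir S: first cell '.' (not opp) -> no flip
Dir SE: first cell '.' (not opp) -> no flip
All flips: (2,3) (3,3)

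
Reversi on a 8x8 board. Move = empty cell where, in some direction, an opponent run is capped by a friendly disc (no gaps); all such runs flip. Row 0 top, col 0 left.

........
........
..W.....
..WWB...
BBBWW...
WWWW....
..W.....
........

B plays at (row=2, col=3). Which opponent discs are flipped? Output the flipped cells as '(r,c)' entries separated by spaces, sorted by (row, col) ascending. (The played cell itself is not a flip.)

Answer: (3,2)

Derivation:
Dir NW: first cell '.' (not opp) -> no flip
Dir N: first cell '.' (not opp) -> no flip
Dir NE: first cell '.' (not opp) -> no flip
Dir W: opp run (2,2), next='.' -> no flip
Dir E: first cell '.' (not opp) -> no flip
Dir SW: opp run (3,2) capped by B -> flip
Dir S: opp run (3,3) (4,3) (5,3), next='.' -> no flip
Dir SE: first cell 'B' (not opp) -> no flip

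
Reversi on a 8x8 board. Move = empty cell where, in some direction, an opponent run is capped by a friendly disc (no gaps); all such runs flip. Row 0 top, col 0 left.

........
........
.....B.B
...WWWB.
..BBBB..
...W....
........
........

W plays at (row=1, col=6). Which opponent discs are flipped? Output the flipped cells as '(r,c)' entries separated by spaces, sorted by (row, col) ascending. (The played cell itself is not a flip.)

Answer: (2,5)

Derivation:
Dir NW: first cell '.' (not opp) -> no flip
Dir N: first cell '.' (not opp) -> no flip
Dir NE: first cell '.' (not opp) -> no flip
Dir W: first cell '.' (not opp) -> no flip
Dir E: first cell '.' (not opp) -> no flip
Dir SW: opp run (2,5) capped by W -> flip
Dir S: first cell '.' (not opp) -> no flip
Dir SE: opp run (2,7), next=edge -> no flip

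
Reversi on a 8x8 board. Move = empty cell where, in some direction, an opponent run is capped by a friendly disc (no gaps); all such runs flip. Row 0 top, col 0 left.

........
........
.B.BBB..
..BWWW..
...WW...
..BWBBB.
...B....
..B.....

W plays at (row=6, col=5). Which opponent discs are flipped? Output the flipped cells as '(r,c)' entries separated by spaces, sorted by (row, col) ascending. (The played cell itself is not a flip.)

Dir NW: opp run (5,4) capped by W -> flip
Dir N: opp run (5,5), next='.' -> no flip
Dir NE: opp run (5,6), next='.' -> no flip
Dir W: first cell '.' (not opp) -> no flip
Dir E: first cell '.' (not opp) -> no flip
Dir SW: first cell '.' (not opp) -> no flip
Dir S: first cell '.' (not opp) -> no flip
Dir SE: first cell '.' (not opp) -> no flip

Answer: (5,4)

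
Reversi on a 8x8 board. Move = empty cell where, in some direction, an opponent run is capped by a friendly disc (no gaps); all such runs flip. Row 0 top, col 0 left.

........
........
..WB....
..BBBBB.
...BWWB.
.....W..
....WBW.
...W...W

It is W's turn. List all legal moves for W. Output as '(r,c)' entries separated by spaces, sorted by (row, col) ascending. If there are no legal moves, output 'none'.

Answer: (1,2) (2,4) (2,5) (2,6) (2,7) (3,7) (4,2) (4,7) (7,5)

Derivation:
(1,2): flips 2 -> legal
(1,3): no bracket -> illegal
(1,4): no bracket -> illegal
(2,1): no bracket -> illegal
(2,4): flips 2 -> legal
(2,5): flips 1 -> legal
(2,6): flips 1 -> legal
(2,7): flips 1 -> legal
(3,1): no bracket -> illegal
(3,7): flips 1 -> legal
(4,1): no bracket -> illegal
(4,2): flips 2 -> legal
(4,7): flips 1 -> legal
(5,2): no bracket -> illegal
(5,3): no bracket -> illegal
(5,4): no bracket -> illegal
(5,6): no bracket -> illegal
(5,7): no bracket -> illegal
(7,4): no bracket -> illegal
(7,5): flips 1 -> legal
(7,6): no bracket -> illegal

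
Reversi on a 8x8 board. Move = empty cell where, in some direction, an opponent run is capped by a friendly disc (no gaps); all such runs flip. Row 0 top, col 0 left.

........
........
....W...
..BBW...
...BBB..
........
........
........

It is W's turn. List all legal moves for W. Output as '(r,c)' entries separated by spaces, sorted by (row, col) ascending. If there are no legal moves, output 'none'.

(2,1): no bracket -> illegal
(2,2): no bracket -> illegal
(2,3): no bracket -> illegal
(3,1): flips 2 -> legal
(3,5): no bracket -> illegal
(3,6): no bracket -> illegal
(4,1): no bracket -> illegal
(4,2): flips 1 -> legal
(4,6): no bracket -> illegal
(5,2): flips 1 -> legal
(5,3): no bracket -> illegal
(5,4): flips 1 -> legal
(5,5): no bracket -> illegal
(5,6): flips 1 -> legal

Answer: (3,1) (4,2) (5,2) (5,4) (5,6)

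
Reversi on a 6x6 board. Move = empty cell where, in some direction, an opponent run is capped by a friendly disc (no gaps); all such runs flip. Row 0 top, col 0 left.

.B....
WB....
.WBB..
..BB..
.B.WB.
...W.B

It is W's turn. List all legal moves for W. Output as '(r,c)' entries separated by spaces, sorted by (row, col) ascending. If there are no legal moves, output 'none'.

Answer: (1,2) (1,3) (2,4) (3,5) (4,5)

Derivation:
(0,0): no bracket -> illegal
(0,2): no bracket -> illegal
(1,2): flips 1 -> legal
(1,3): flips 2 -> legal
(1,4): no bracket -> illegal
(2,0): no bracket -> illegal
(2,4): flips 2 -> legal
(3,0): no bracket -> illegal
(3,1): no bracket -> illegal
(3,4): no bracket -> illegal
(3,5): flips 1 -> legal
(4,0): no bracket -> illegal
(4,2): no bracket -> illegal
(4,5): flips 1 -> legal
(5,0): no bracket -> illegal
(5,1): no bracket -> illegal
(5,2): no bracket -> illegal
(5,4): no bracket -> illegal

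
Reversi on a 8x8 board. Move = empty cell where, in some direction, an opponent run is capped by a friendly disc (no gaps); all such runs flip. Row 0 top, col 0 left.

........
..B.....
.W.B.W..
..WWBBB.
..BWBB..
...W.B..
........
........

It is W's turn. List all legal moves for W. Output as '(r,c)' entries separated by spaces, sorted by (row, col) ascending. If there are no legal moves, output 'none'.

Answer: (0,3) (1,3) (1,4) (2,6) (3,1) (3,7) (4,1) (4,6) (4,7) (5,1) (5,2) (6,5) (6,6)

Derivation:
(0,1): no bracket -> illegal
(0,2): no bracket -> illegal
(0,3): flips 1 -> legal
(1,1): no bracket -> illegal
(1,3): flips 1 -> legal
(1,4): flips 1 -> legal
(2,2): no bracket -> illegal
(2,4): no bracket -> illegal
(2,6): flips 2 -> legal
(2,7): no bracket -> illegal
(3,1): flips 1 -> legal
(3,7): flips 3 -> legal
(4,1): flips 1 -> legal
(4,6): flips 2 -> legal
(4,7): flips 1 -> legal
(5,1): flips 1 -> legal
(5,2): flips 1 -> legal
(5,4): no bracket -> illegal
(5,6): no bracket -> illegal
(6,4): no bracket -> illegal
(6,5): flips 3 -> legal
(6,6): flips 2 -> legal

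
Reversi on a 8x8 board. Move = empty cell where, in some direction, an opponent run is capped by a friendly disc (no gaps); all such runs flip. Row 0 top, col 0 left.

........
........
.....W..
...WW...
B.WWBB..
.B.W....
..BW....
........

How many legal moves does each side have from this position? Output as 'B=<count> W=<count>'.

Answer: B=5 W=8

Derivation:
-- B to move --
(1,4): no bracket -> illegal
(1,5): no bracket -> illegal
(1,6): no bracket -> illegal
(2,2): flips 1 -> legal
(2,3): flips 1 -> legal
(2,4): flips 3 -> legal
(2,6): no bracket -> illegal
(3,1): no bracket -> illegal
(3,2): no bracket -> illegal
(3,5): no bracket -> illegal
(3,6): no bracket -> illegal
(4,1): flips 2 -> legal
(5,2): no bracket -> illegal
(5,4): no bracket -> illegal
(6,4): flips 1 -> legal
(7,2): no bracket -> illegal
(7,3): no bracket -> illegal
(7,4): no bracket -> illegal
B mobility = 5
-- W to move --
(3,0): no bracket -> illegal
(3,1): no bracket -> illegal
(3,5): flips 1 -> legal
(3,6): no bracket -> illegal
(4,1): no bracket -> illegal
(4,6): flips 2 -> legal
(5,0): no bracket -> illegal
(5,2): no bracket -> illegal
(5,4): flips 1 -> legal
(5,5): flips 1 -> legal
(5,6): flips 1 -> legal
(6,0): flips 1 -> legal
(6,1): flips 1 -> legal
(7,1): flips 1 -> legal
(7,2): no bracket -> illegal
(7,3): no bracket -> illegal
W mobility = 8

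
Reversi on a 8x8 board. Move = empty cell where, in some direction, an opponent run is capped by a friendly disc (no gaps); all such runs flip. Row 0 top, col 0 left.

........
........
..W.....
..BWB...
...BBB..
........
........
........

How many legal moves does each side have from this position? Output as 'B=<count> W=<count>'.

-- B to move --
(1,1): flips 2 -> legal
(1,2): flips 1 -> legal
(1,3): no bracket -> illegal
(2,1): no bracket -> illegal
(2,3): flips 1 -> legal
(2,4): no bracket -> illegal
(3,1): no bracket -> illegal
(4,2): no bracket -> illegal
B mobility = 3
-- W to move --
(2,1): no bracket -> illegal
(2,3): no bracket -> illegal
(2,4): no bracket -> illegal
(2,5): no bracket -> illegal
(3,1): flips 1 -> legal
(3,5): flips 1 -> legal
(3,6): no bracket -> illegal
(4,1): no bracket -> illegal
(4,2): flips 1 -> legal
(4,6): no bracket -> illegal
(5,2): no bracket -> illegal
(5,3): flips 1 -> legal
(5,4): no bracket -> illegal
(5,5): flips 1 -> legal
(5,6): no bracket -> illegal
W mobility = 5

Answer: B=3 W=5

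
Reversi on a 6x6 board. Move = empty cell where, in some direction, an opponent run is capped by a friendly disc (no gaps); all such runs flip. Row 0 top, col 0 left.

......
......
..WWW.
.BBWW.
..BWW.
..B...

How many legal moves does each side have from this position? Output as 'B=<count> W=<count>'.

-- B to move --
(1,1): no bracket -> illegal
(1,2): flips 1 -> legal
(1,3): flips 1 -> legal
(1,4): flips 1 -> legal
(1,5): flips 2 -> legal
(2,1): no bracket -> illegal
(2,5): flips 2 -> legal
(3,5): flips 2 -> legal
(4,5): flips 2 -> legal
(5,3): no bracket -> illegal
(5,4): flips 1 -> legal
(5,5): no bracket -> illegal
B mobility = 8
-- W to move --
(2,0): no bracket -> illegal
(2,1): flips 1 -> legal
(3,0): flips 2 -> legal
(4,0): flips 1 -> legal
(4,1): flips 2 -> legal
(5,1): flips 1 -> legal
(5,3): no bracket -> illegal
W mobility = 5

Answer: B=8 W=5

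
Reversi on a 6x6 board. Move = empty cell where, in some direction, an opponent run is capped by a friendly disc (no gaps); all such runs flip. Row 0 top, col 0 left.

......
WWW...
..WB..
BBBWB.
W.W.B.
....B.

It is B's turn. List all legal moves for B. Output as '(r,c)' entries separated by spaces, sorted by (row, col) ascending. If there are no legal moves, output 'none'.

Answer: (0,0) (0,1) (0,2) (1,3) (2,1) (4,3) (5,0) (5,2) (5,3)

Derivation:
(0,0): flips 3 -> legal
(0,1): flips 1 -> legal
(0,2): flips 2 -> legal
(0,3): no bracket -> illegal
(1,3): flips 1 -> legal
(2,0): no bracket -> illegal
(2,1): flips 1 -> legal
(2,4): no bracket -> illegal
(4,1): no bracket -> illegal
(4,3): flips 1 -> legal
(5,0): flips 1 -> legal
(5,1): no bracket -> illegal
(5,2): flips 1 -> legal
(5,3): flips 1 -> legal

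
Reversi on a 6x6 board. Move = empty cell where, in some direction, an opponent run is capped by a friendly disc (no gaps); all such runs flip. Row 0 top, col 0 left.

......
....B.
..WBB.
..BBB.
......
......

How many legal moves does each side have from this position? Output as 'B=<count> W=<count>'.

-- B to move --
(1,1): flips 1 -> legal
(1,2): flips 1 -> legal
(1,3): no bracket -> illegal
(2,1): flips 1 -> legal
(3,1): no bracket -> illegal
B mobility = 3
-- W to move --
(0,3): no bracket -> illegal
(0,4): no bracket -> illegal
(0,5): no bracket -> illegal
(1,2): no bracket -> illegal
(1,3): no bracket -> illegal
(1,5): no bracket -> illegal
(2,1): no bracket -> illegal
(2,5): flips 2 -> legal
(3,1): no bracket -> illegal
(3,5): no bracket -> illegal
(4,1): no bracket -> illegal
(4,2): flips 1 -> legal
(4,3): no bracket -> illegal
(4,4): flips 1 -> legal
(4,5): no bracket -> illegal
W mobility = 3

Answer: B=3 W=3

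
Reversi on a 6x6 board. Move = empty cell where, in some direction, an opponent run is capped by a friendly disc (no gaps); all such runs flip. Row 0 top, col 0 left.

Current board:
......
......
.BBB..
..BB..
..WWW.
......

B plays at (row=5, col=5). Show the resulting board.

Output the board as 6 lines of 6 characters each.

Place B at (5,5); scan 8 dirs for brackets.
Dir NW: opp run (4,4) capped by B -> flip
Dir N: first cell '.' (not opp) -> no flip
Dir NE: edge -> no flip
Dir W: first cell '.' (not opp) -> no flip
Dir E: edge -> no flip
Dir SW: edge -> no flip
Dir S: edge -> no flip
Dir SE: edge -> no flip
All flips: (4,4)

Answer: ......
......
.BBB..
..BB..
..WWB.
.....B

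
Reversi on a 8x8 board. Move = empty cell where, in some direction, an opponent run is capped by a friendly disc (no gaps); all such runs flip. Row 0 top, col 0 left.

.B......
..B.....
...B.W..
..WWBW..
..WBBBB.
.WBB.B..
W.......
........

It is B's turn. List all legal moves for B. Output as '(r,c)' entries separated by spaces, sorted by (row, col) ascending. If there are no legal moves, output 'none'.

Answer: (1,5) (1,6) (2,1) (2,2) (2,4) (2,6) (3,1) (3,6) (4,1) (5,0)

Derivation:
(1,4): no bracket -> illegal
(1,5): flips 2 -> legal
(1,6): flips 1 -> legal
(2,1): flips 1 -> legal
(2,2): flips 3 -> legal
(2,4): flips 1 -> legal
(2,6): flips 1 -> legal
(3,1): flips 3 -> legal
(3,6): flips 1 -> legal
(4,0): no bracket -> illegal
(4,1): flips 2 -> legal
(5,0): flips 1 -> legal
(6,1): no bracket -> illegal
(6,2): no bracket -> illegal
(7,0): no bracket -> illegal
(7,1): no bracket -> illegal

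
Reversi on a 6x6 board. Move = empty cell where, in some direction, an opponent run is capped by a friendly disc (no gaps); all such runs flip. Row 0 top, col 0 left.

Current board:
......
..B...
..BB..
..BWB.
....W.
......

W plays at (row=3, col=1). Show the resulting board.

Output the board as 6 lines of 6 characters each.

Place W at (3,1); scan 8 dirs for brackets.
Dir NW: first cell '.' (not opp) -> no flip
Dir N: first cell '.' (not opp) -> no flip
Dir NE: opp run (2,2), next='.' -> no flip
Dir W: first cell '.' (not opp) -> no flip
Dir E: opp run (3,2) capped by W -> flip
Dir SW: first cell '.' (not opp) -> no flip
Dir S: first cell '.' (not opp) -> no flip
Dir SE: first cell '.' (not opp) -> no flip
All flips: (3,2)

Answer: ......
..B...
..BB..
.WWWB.
....W.
......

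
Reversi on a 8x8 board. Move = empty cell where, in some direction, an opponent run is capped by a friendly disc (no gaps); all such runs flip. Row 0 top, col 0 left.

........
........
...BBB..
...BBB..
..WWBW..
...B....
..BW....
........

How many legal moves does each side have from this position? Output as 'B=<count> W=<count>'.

-- B to move --
(3,1): flips 1 -> legal
(3,2): no bracket -> illegal
(3,6): no bracket -> illegal
(4,1): flips 2 -> legal
(4,6): flips 1 -> legal
(5,1): flips 1 -> legal
(5,2): flips 1 -> legal
(5,4): no bracket -> illegal
(5,5): flips 1 -> legal
(5,6): flips 1 -> legal
(6,4): flips 1 -> legal
(7,2): no bracket -> illegal
(7,3): flips 1 -> legal
(7,4): no bracket -> illegal
B mobility = 9
-- W to move --
(1,2): flips 2 -> legal
(1,3): flips 2 -> legal
(1,4): no bracket -> illegal
(1,5): flips 4 -> legal
(1,6): flips 2 -> legal
(2,2): no bracket -> illegal
(2,6): no bracket -> illegal
(3,2): no bracket -> illegal
(3,6): no bracket -> illegal
(4,6): no bracket -> illegal
(5,1): no bracket -> illegal
(5,2): no bracket -> illegal
(5,4): no bracket -> illegal
(5,5): no bracket -> illegal
(6,1): flips 1 -> legal
(6,4): flips 1 -> legal
(7,1): no bracket -> illegal
(7,2): no bracket -> illegal
(7,3): no bracket -> illegal
W mobility = 6

Answer: B=9 W=6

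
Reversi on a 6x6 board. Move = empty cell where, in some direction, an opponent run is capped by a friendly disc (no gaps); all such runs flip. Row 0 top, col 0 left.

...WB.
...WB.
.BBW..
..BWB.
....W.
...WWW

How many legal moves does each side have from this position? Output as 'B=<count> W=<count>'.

-- B to move --
(0,2): flips 1 -> legal
(1,2): flips 2 -> legal
(2,4): flips 1 -> legal
(3,5): no bracket -> illegal
(4,2): no bracket -> illegal
(4,3): no bracket -> illegal
(4,5): no bracket -> illegal
(5,2): no bracket -> illegal
B mobility = 3
-- W to move --
(0,5): flips 2 -> legal
(1,0): no bracket -> illegal
(1,1): flips 1 -> legal
(1,2): no bracket -> illegal
(1,5): flips 1 -> legal
(2,0): flips 2 -> legal
(2,4): flips 1 -> legal
(2,5): flips 1 -> legal
(3,0): no bracket -> illegal
(3,1): flips 2 -> legal
(3,5): flips 1 -> legal
(4,1): flips 1 -> legal
(4,2): no bracket -> illegal
(4,3): no bracket -> illegal
(4,5): flips 1 -> legal
W mobility = 10

Answer: B=3 W=10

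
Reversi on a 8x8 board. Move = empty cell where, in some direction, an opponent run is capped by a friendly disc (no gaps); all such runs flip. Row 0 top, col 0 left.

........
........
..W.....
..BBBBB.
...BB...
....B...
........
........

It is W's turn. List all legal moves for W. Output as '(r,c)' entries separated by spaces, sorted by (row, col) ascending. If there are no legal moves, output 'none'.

Answer: (4,2) (5,5)

Derivation:
(2,1): no bracket -> illegal
(2,3): no bracket -> illegal
(2,4): no bracket -> illegal
(2,5): no bracket -> illegal
(2,6): no bracket -> illegal
(2,7): no bracket -> illegal
(3,1): no bracket -> illegal
(3,7): no bracket -> illegal
(4,1): no bracket -> illegal
(4,2): flips 1 -> legal
(4,5): no bracket -> illegal
(4,6): no bracket -> illegal
(4,7): no bracket -> illegal
(5,2): no bracket -> illegal
(5,3): no bracket -> illegal
(5,5): flips 2 -> legal
(6,3): no bracket -> illegal
(6,4): no bracket -> illegal
(6,5): no bracket -> illegal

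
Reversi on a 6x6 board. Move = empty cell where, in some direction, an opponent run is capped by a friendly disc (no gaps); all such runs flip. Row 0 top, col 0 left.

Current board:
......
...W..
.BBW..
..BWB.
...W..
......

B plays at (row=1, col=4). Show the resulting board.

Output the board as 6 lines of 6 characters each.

Answer: ......
...WB.
.BBB..
..BWB.
...W..
......

Derivation:
Place B at (1,4); scan 8 dirs for brackets.
Dir NW: first cell '.' (not opp) -> no flip
Dir N: first cell '.' (not opp) -> no flip
Dir NE: first cell '.' (not opp) -> no flip
Dir W: opp run (1,3), next='.' -> no flip
Dir E: first cell '.' (not opp) -> no flip
Dir SW: opp run (2,3) capped by B -> flip
Dir S: first cell '.' (not opp) -> no flip
Dir SE: first cell '.' (not opp) -> no flip
All flips: (2,3)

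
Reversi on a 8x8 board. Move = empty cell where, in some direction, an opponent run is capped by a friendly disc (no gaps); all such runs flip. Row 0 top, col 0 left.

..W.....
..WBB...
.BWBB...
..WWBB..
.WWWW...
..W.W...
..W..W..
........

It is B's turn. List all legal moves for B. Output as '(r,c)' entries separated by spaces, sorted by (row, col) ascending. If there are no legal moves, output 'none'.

Answer: (0,1) (0,3) (1,1) (3,1) (5,0) (5,1) (5,3) (6,1) (6,4) (7,6)

Derivation:
(0,1): flips 1 -> legal
(0,3): flips 1 -> legal
(1,1): flips 1 -> legal
(3,0): no bracket -> illegal
(3,1): flips 3 -> legal
(4,0): no bracket -> illegal
(4,5): no bracket -> illegal
(5,0): flips 2 -> legal
(5,1): flips 2 -> legal
(5,3): flips 3 -> legal
(5,5): no bracket -> illegal
(5,6): no bracket -> illegal
(6,1): flips 2 -> legal
(6,3): no bracket -> illegal
(6,4): flips 2 -> legal
(6,6): no bracket -> illegal
(7,1): no bracket -> illegal
(7,2): no bracket -> illegal
(7,3): no bracket -> illegal
(7,4): no bracket -> illegal
(7,5): no bracket -> illegal
(7,6): flips 4 -> legal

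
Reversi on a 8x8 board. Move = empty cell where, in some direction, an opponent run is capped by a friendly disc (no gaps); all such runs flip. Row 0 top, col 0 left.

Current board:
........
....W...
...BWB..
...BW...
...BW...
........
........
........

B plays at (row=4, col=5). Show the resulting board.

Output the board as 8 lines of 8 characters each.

Answer: ........
....W...
...BWB..
...BB...
...BBB..
........
........
........

Derivation:
Place B at (4,5); scan 8 dirs for brackets.
Dir NW: opp run (3,4) capped by B -> flip
Dir N: first cell '.' (not opp) -> no flip
Dir NE: first cell '.' (not opp) -> no flip
Dir W: opp run (4,4) capped by B -> flip
Dir E: first cell '.' (not opp) -> no flip
Dir SW: first cell '.' (not opp) -> no flip
Dir S: first cell '.' (not opp) -> no flip
Dir SE: first cell '.' (not opp) -> no flip
All flips: (3,4) (4,4)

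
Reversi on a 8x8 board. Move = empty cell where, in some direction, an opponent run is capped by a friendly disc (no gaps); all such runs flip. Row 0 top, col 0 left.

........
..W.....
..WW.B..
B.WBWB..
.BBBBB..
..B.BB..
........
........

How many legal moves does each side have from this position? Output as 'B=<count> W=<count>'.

Answer: B=8 W=10

Derivation:
-- B to move --
(0,1): flips 3 -> legal
(0,2): flips 3 -> legal
(0,3): no bracket -> illegal
(1,1): flips 1 -> legal
(1,3): flips 1 -> legal
(1,4): flips 2 -> legal
(2,1): flips 1 -> legal
(2,4): flips 1 -> legal
(3,1): flips 1 -> legal
B mobility = 8
-- W to move --
(1,4): no bracket -> illegal
(1,5): no bracket -> illegal
(1,6): flips 1 -> legal
(2,0): no bracket -> illegal
(2,1): no bracket -> illegal
(2,4): no bracket -> illegal
(2,6): no bracket -> illegal
(3,1): no bracket -> illegal
(3,6): flips 1 -> legal
(4,0): no bracket -> illegal
(4,6): no bracket -> illegal
(5,0): flips 1 -> legal
(5,1): no bracket -> illegal
(5,3): flips 2 -> legal
(5,6): flips 1 -> legal
(6,1): flips 2 -> legal
(6,2): flips 2 -> legal
(6,3): no bracket -> illegal
(6,4): flips 2 -> legal
(6,5): flips 2 -> legal
(6,6): flips 3 -> legal
W mobility = 10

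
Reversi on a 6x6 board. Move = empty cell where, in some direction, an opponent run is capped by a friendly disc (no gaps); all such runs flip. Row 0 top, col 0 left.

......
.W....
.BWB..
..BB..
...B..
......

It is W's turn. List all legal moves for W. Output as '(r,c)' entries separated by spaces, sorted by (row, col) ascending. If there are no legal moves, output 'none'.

Answer: (2,0) (2,4) (3,1) (4,2) (4,4)

Derivation:
(1,0): no bracket -> illegal
(1,2): no bracket -> illegal
(1,3): no bracket -> illegal
(1,4): no bracket -> illegal
(2,0): flips 1 -> legal
(2,4): flips 1 -> legal
(3,0): no bracket -> illegal
(3,1): flips 1 -> legal
(3,4): no bracket -> illegal
(4,1): no bracket -> illegal
(4,2): flips 1 -> legal
(4,4): flips 1 -> legal
(5,2): no bracket -> illegal
(5,3): no bracket -> illegal
(5,4): no bracket -> illegal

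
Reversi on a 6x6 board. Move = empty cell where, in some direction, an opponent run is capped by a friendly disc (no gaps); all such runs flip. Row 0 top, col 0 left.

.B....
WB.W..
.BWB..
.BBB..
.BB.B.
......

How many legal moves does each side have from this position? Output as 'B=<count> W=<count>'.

-- B to move --
(0,0): no bracket -> illegal
(0,2): no bracket -> illegal
(0,3): flips 1 -> legal
(0,4): flips 2 -> legal
(1,2): flips 1 -> legal
(1,4): no bracket -> illegal
(2,0): no bracket -> illegal
(2,4): no bracket -> illegal
B mobility = 3
-- W to move --
(0,0): flips 1 -> legal
(0,2): no bracket -> illegal
(1,2): flips 1 -> legal
(1,4): no bracket -> illegal
(2,0): flips 1 -> legal
(2,4): flips 1 -> legal
(3,0): no bracket -> illegal
(3,4): no bracket -> illegal
(3,5): no bracket -> illegal
(4,0): flips 1 -> legal
(4,3): flips 4 -> legal
(4,5): no bracket -> illegal
(5,0): no bracket -> illegal
(5,1): no bracket -> illegal
(5,2): flips 2 -> legal
(5,3): no bracket -> illegal
(5,4): no bracket -> illegal
(5,5): flips 2 -> legal
W mobility = 8

Answer: B=3 W=8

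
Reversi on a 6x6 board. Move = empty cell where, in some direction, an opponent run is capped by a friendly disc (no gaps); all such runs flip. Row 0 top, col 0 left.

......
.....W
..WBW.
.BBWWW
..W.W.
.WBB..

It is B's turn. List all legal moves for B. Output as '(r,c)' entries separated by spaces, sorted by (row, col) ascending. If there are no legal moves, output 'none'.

Answer: (1,2) (1,3) (2,1) (2,5) (4,3) (4,5) (5,0)

Derivation:
(0,4): no bracket -> illegal
(0,5): no bracket -> illegal
(1,1): no bracket -> illegal
(1,2): flips 1 -> legal
(1,3): flips 1 -> legal
(1,4): no bracket -> illegal
(2,1): flips 1 -> legal
(2,5): flips 1 -> legal
(4,0): no bracket -> illegal
(4,1): no bracket -> illegal
(4,3): flips 1 -> legal
(4,5): flips 1 -> legal
(5,0): flips 1 -> legal
(5,4): no bracket -> illegal
(5,5): no bracket -> illegal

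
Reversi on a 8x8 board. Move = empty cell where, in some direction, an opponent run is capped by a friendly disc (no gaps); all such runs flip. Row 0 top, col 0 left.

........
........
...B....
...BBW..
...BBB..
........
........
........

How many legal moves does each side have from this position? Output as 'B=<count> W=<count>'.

Answer: B=3 W=3

Derivation:
-- B to move --
(2,4): no bracket -> illegal
(2,5): flips 1 -> legal
(2,6): flips 1 -> legal
(3,6): flips 1 -> legal
(4,6): no bracket -> illegal
B mobility = 3
-- W to move --
(1,2): no bracket -> illegal
(1,3): no bracket -> illegal
(1,4): no bracket -> illegal
(2,2): no bracket -> illegal
(2,4): no bracket -> illegal
(2,5): no bracket -> illegal
(3,2): flips 2 -> legal
(3,6): no bracket -> illegal
(4,2): no bracket -> illegal
(4,6): no bracket -> illegal
(5,2): no bracket -> illegal
(5,3): flips 1 -> legal
(5,4): no bracket -> illegal
(5,5): flips 1 -> legal
(5,6): no bracket -> illegal
W mobility = 3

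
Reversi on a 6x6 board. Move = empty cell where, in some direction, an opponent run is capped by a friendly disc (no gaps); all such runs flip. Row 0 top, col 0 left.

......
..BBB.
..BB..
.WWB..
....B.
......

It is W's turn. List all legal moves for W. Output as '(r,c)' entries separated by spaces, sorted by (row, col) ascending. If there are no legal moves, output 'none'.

Answer: (0,2) (0,4) (0,5) (3,4)

Derivation:
(0,1): no bracket -> illegal
(0,2): flips 2 -> legal
(0,3): no bracket -> illegal
(0,4): flips 2 -> legal
(0,5): flips 2 -> legal
(1,1): no bracket -> illegal
(1,5): no bracket -> illegal
(2,1): no bracket -> illegal
(2,4): no bracket -> illegal
(2,5): no bracket -> illegal
(3,4): flips 1 -> legal
(3,5): no bracket -> illegal
(4,2): no bracket -> illegal
(4,3): no bracket -> illegal
(4,5): no bracket -> illegal
(5,3): no bracket -> illegal
(5,4): no bracket -> illegal
(5,5): no bracket -> illegal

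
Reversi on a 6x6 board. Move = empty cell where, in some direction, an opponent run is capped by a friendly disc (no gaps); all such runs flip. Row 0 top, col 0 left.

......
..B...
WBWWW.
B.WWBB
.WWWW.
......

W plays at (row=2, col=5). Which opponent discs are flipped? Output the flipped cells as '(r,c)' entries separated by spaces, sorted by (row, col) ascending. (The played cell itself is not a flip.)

Answer: (3,4)

Derivation:
Dir NW: first cell '.' (not opp) -> no flip
Dir N: first cell '.' (not opp) -> no flip
Dir NE: edge -> no flip
Dir W: first cell 'W' (not opp) -> no flip
Dir E: edge -> no flip
Dir SW: opp run (3,4) capped by W -> flip
Dir S: opp run (3,5), next='.' -> no flip
Dir SE: edge -> no flip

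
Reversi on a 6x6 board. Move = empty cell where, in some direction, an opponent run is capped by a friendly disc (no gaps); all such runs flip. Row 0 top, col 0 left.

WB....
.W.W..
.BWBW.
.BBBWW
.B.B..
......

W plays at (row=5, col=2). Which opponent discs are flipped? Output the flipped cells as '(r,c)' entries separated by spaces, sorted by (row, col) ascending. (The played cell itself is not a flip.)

Dir NW: opp run (4,1), next='.' -> no flip
Dir N: first cell '.' (not opp) -> no flip
Dir NE: opp run (4,3) capped by W -> flip
Dir W: first cell '.' (not opp) -> no flip
Dir E: first cell '.' (not opp) -> no flip
Dir SW: edge -> no flip
Dir S: edge -> no flip
Dir SE: edge -> no flip

Answer: (4,3)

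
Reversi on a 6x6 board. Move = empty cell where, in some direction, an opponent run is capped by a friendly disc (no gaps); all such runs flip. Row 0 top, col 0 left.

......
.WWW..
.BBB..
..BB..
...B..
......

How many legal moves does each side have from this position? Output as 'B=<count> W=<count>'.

Answer: B=5 W=6

Derivation:
-- B to move --
(0,0): flips 1 -> legal
(0,1): flips 2 -> legal
(0,2): flips 1 -> legal
(0,3): flips 2 -> legal
(0,4): flips 1 -> legal
(1,0): no bracket -> illegal
(1,4): no bracket -> illegal
(2,0): no bracket -> illegal
(2,4): no bracket -> illegal
B mobility = 5
-- W to move --
(1,0): no bracket -> illegal
(1,4): no bracket -> illegal
(2,0): no bracket -> illegal
(2,4): no bracket -> illegal
(3,0): flips 1 -> legal
(3,1): flips 2 -> legal
(3,4): flips 1 -> legal
(4,1): no bracket -> illegal
(4,2): flips 2 -> legal
(4,4): flips 2 -> legal
(5,2): no bracket -> illegal
(5,3): flips 3 -> legal
(5,4): no bracket -> illegal
W mobility = 6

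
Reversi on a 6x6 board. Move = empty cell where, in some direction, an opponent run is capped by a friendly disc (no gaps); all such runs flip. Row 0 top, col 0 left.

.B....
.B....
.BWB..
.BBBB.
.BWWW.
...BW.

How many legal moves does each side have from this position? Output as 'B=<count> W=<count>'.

Answer: B=7 W=8

Derivation:
-- B to move --
(1,2): flips 1 -> legal
(1,3): flips 1 -> legal
(3,5): flips 1 -> legal
(4,5): flips 3 -> legal
(5,1): flips 1 -> legal
(5,2): flips 2 -> legal
(5,5): flips 2 -> legal
B mobility = 7
-- W to move --
(0,0): flips 1 -> legal
(0,2): no bracket -> illegal
(1,0): flips 2 -> legal
(1,2): no bracket -> illegal
(1,3): flips 2 -> legal
(1,4): no bracket -> illegal
(2,0): flips 2 -> legal
(2,4): flips 3 -> legal
(2,5): flips 1 -> legal
(3,0): no bracket -> illegal
(3,5): no bracket -> illegal
(4,0): flips 2 -> legal
(4,5): no bracket -> illegal
(5,0): no bracket -> illegal
(5,1): no bracket -> illegal
(5,2): flips 1 -> legal
W mobility = 8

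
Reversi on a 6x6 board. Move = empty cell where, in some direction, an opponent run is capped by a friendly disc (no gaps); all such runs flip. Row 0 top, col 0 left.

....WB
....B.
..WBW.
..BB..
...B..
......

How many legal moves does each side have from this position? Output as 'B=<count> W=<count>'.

Answer: B=7 W=2

Derivation:
-- B to move --
(0,3): flips 1 -> legal
(1,1): flips 1 -> legal
(1,2): flips 1 -> legal
(1,3): no bracket -> illegal
(1,5): flips 1 -> legal
(2,1): flips 1 -> legal
(2,5): flips 1 -> legal
(3,1): no bracket -> illegal
(3,4): flips 1 -> legal
(3,5): no bracket -> illegal
B mobility = 7
-- W to move --
(0,3): no bracket -> illegal
(1,2): no bracket -> illegal
(1,3): no bracket -> illegal
(1,5): no bracket -> illegal
(2,1): no bracket -> illegal
(2,5): no bracket -> illegal
(3,1): no bracket -> illegal
(3,4): no bracket -> illegal
(4,1): no bracket -> illegal
(4,2): flips 2 -> legal
(4,4): flips 1 -> legal
(5,2): no bracket -> illegal
(5,3): no bracket -> illegal
(5,4): no bracket -> illegal
W mobility = 2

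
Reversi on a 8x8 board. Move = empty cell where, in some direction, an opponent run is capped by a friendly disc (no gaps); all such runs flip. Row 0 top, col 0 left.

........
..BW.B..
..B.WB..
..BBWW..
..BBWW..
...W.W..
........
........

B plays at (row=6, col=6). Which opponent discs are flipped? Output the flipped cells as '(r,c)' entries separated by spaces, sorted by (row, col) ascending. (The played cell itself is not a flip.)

Answer: (4,4) (5,5)

Derivation:
Dir NW: opp run (5,5) (4,4) capped by B -> flip
Dir N: first cell '.' (not opp) -> no flip
Dir NE: first cell '.' (not opp) -> no flip
Dir W: first cell '.' (not opp) -> no flip
Dir E: first cell '.' (not opp) -> no flip
Dir SW: first cell '.' (not opp) -> no flip
Dir S: first cell '.' (not opp) -> no flip
Dir SE: first cell '.' (not opp) -> no flip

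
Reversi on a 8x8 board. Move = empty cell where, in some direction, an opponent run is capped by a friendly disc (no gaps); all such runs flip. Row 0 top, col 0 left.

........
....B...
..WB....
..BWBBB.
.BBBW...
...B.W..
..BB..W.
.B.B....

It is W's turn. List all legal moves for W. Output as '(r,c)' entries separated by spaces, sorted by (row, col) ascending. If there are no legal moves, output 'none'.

(0,3): no bracket -> illegal
(0,4): no bracket -> illegal
(0,5): no bracket -> illegal
(1,2): no bracket -> illegal
(1,3): flips 1 -> legal
(1,5): no bracket -> illegal
(2,1): no bracket -> illegal
(2,4): flips 2 -> legal
(2,5): no bracket -> illegal
(2,6): flips 1 -> legal
(2,7): no bracket -> illegal
(3,0): no bracket -> illegal
(3,1): flips 1 -> legal
(3,7): flips 3 -> legal
(4,0): flips 3 -> legal
(4,5): no bracket -> illegal
(4,6): no bracket -> illegal
(4,7): no bracket -> illegal
(5,0): no bracket -> illegal
(5,1): flips 1 -> legal
(5,2): flips 2 -> legal
(5,4): no bracket -> illegal
(6,0): no bracket -> illegal
(6,1): no bracket -> illegal
(6,4): no bracket -> illegal
(7,0): no bracket -> illegal
(7,2): no bracket -> illegal
(7,4): no bracket -> illegal

Answer: (1,3) (2,4) (2,6) (3,1) (3,7) (4,0) (5,1) (5,2)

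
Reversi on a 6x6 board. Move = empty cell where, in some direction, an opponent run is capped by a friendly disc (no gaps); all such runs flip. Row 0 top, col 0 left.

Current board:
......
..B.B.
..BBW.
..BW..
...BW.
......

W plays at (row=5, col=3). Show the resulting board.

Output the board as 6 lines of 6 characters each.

Answer: ......
..B.B.
..BBW.
..BW..
...WW.
...W..

Derivation:
Place W at (5,3); scan 8 dirs for brackets.
Dir NW: first cell '.' (not opp) -> no flip
Dir N: opp run (4,3) capped by W -> flip
Dir NE: first cell 'W' (not opp) -> no flip
Dir W: first cell '.' (not opp) -> no flip
Dir E: first cell '.' (not opp) -> no flip
Dir SW: edge -> no flip
Dir S: edge -> no flip
Dir SE: edge -> no flip
All flips: (4,3)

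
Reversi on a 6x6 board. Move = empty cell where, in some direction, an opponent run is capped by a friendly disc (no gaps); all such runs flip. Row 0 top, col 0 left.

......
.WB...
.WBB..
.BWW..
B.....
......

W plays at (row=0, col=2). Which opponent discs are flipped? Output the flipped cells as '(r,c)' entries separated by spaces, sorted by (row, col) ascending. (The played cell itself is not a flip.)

Answer: (1,2) (2,2)

Derivation:
Dir NW: edge -> no flip
Dir N: edge -> no flip
Dir NE: edge -> no flip
Dir W: first cell '.' (not opp) -> no flip
Dir E: first cell '.' (not opp) -> no flip
Dir SW: first cell 'W' (not opp) -> no flip
Dir S: opp run (1,2) (2,2) capped by W -> flip
Dir SE: first cell '.' (not opp) -> no flip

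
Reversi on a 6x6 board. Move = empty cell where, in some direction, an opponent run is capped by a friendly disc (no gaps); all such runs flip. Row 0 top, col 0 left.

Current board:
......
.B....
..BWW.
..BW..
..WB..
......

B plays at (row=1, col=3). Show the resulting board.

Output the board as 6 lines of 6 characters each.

Answer: ......
.B.B..
..BBW.
..BB..
..WB..
......

Derivation:
Place B at (1,3); scan 8 dirs for brackets.
Dir NW: first cell '.' (not opp) -> no flip
Dir N: first cell '.' (not opp) -> no flip
Dir NE: first cell '.' (not opp) -> no flip
Dir W: first cell '.' (not opp) -> no flip
Dir E: first cell '.' (not opp) -> no flip
Dir SW: first cell 'B' (not opp) -> no flip
Dir S: opp run (2,3) (3,3) capped by B -> flip
Dir SE: opp run (2,4), next='.' -> no flip
All flips: (2,3) (3,3)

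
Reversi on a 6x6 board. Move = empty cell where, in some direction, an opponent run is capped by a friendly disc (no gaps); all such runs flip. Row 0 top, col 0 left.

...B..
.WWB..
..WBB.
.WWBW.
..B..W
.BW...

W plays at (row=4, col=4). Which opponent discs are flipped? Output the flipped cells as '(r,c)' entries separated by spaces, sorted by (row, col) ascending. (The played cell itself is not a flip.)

Answer: (3,3)

Derivation:
Dir NW: opp run (3,3) capped by W -> flip
Dir N: first cell 'W' (not opp) -> no flip
Dir NE: first cell '.' (not opp) -> no flip
Dir W: first cell '.' (not opp) -> no flip
Dir E: first cell 'W' (not opp) -> no flip
Dir SW: first cell '.' (not opp) -> no flip
Dir S: first cell '.' (not opp) -> no flip
Dir SE: first cell '.' (not opp) -> no flip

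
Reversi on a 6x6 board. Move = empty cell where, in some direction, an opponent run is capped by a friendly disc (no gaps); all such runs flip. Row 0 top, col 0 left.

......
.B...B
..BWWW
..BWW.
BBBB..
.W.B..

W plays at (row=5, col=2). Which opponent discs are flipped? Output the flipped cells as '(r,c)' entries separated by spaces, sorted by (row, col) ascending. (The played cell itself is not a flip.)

Answer: (4,3)

Derivation:
Dir NW: opp run (4,1), next='.' -> no flip
Dir N: opp run (4,2) (3,2) (2,2), next='.' -> no flip
Dir NE: opp run (4,3) capped by W -> flip
Dir W: first cell 'W' (not opp) -> no flip
Dir E: opp run (5,3), next='.' -> no flip
Dir SW: edge -> no flip
Dir S: edge -> no flip
Dir SE: edge -> no flip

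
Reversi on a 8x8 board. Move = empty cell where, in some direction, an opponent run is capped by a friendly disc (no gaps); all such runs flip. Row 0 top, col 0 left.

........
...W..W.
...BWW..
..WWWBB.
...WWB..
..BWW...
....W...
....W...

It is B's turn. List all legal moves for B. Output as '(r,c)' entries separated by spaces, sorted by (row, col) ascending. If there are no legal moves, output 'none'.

(0,2): flips 2 -> legal
(0,3): flips 1 -> legal
(0,4): no bracket -> illegal
(0,5): no bracket -> illegal
(0,6): no bracket -> illegal
(0,7): flips 4 -> legal
(1,2): no bracket -> illegal
(1,4): flips 1 -> legal
(1,5): flips 1 -> legal
(1,7): no bracket -> illegal
(2,1): no bracket -> illegal
(2,2): no bracket -> illegal
(2,6): flips 2 -> legal
(2,7): no bracket -> illegal
(3,1): flips 3 -> legal
(4,1): flips 1 -> legal
(4,2): flips 2 -> legal
(5,5): flips 2 -> legal
(6,2): flips 2 -> legal
(6,3): flips 4 -> legal
(6,5): no bracket -> illegal
(7,3): no bracket -> illegal
(7,5): no bracket -> illegal

Answer: (0,2) (0,3) (0,7) (1,4) (1,5) (2,6) (3,1) (4,1) (4,2) (5,5) (6,2) (6,3)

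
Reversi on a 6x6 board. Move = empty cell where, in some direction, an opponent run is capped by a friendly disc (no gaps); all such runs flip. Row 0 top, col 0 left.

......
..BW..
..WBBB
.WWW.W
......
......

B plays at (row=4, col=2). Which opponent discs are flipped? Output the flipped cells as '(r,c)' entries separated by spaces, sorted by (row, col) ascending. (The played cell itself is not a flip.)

Answer: (2,2) (3,2) (3,3)

Derivation:
Dir NW: opp run (3,1), next='.' -> no flip
Dir N: opp run (3,2) (2,2) capped by B -> flip
Dir NE: opp run (3,3) capped by B -> flip
Dir W: first cell '.' (not opp) -> no flip
Dir E: first cell '.' (not opp) -> no flip
Dir SW: first cell '.' (not opp) -> no flip
Dir S: first cell '.' (not opp) -> no flip
Dir SE: first cell '.' (not opp) -> no flip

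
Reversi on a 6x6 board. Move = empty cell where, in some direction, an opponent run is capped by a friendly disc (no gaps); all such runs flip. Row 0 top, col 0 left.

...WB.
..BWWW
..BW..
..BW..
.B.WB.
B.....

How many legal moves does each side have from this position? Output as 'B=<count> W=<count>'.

Answer: B=6 W=7

Derivation:
-- B to move --
(0,2): flips 1 -> legal
(0,5): flips 2 -> legal
(2,4): flips 2 -> legal
(2,5): no bracket -> illegal
(3,4): flips 2 -> legal
(4,2): flips 1 -> legal
(5,2): no bracket -> illegal
(5,3): no bracket -> illegal
(5,4): flips 1 -> legal
B mobility = 6
-- W to move --
(0,1): flips 1 -> legal
(0,2): no bracket -> illegal
(0,5): flips 1 -> legal
(1,1): flips 2 -> legal
(2,1): flips 3 -> legal
(3,0): no bracket -> illegal
(3,1): flips 2 -> legal
(3,4): no bracket -> illegal
(3,5): no bracket -> illegal
(4,0): no bracket -> illegal
(4,2): no bracket -> illegal
(4,5): flips 1 -> legal
(5,1): no bracket -> illegal
(5,2): no bracket -> illegal
(5,3): no bracket -> illegal
(5,4): no bracket -> illegal
(5,5): flips 1 -> legal
W mobility = 7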